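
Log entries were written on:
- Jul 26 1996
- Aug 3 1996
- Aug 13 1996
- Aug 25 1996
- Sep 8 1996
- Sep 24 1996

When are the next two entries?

The spacing grows by 2 each time: 8, 10, 12, 14, 16 days.
Next gap: 18 days. Sep 24 1996 + 18 days = Oct 12 1996.
Next gap: 20 days. Oct 12 1996 + 20 days = Nov 1 1996.

Oct 12 1996, Nov 1 1996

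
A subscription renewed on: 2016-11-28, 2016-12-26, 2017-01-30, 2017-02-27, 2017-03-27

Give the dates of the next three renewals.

2017-04-24, 2017-05-29, 2017-06-26

These are Mondays with 28, 35, 28, 28-day gaps.
Each is the final Monday of its month — 2017-01-30 is past the 28th, so '4th Monday' doesn't fit.
April 2017 ends with Monday 2017-04-24.
May 2017 ends with Monday 2017-05-29.
Last Monday of June 2017: 2017-06-26.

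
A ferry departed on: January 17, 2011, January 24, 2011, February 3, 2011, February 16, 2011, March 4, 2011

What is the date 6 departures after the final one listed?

Intervals are 7, 10, 13, 16 days — an arithmetic progression with common difference 3.
Next gap: 19 days. March 4, 2011 + 19 days = March 23, 2011.
Next gap: 22 days. March 23, 2011 + 22 days = April 14, 2011.
Next gap: 25 days. April 14, 2011 + 25 days = May 9, 2011.
Next gap: 28 days. May 9, 2011 + 28 days = June 6, 2011.
Next gap: 31 days. June 6, 2011 + 31 days = July 7, 2011.
Next gap: 34 days. July 7, 2011 + 34 days = August 10, 2011.

August 10, 2011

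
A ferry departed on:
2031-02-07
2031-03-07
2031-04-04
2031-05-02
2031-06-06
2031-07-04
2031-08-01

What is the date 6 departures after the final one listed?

These are Fridays at 28- or 35-day spacing (28, 28, 28, 35, 28, 28).
The pattern: 1st Friday of the month.
1st Friday of September 2031: 2031-09-05.
October 2031 — 1st Friday is 2031-10-03.
1st Friday of November 2031: 2031-11-07.
1st Friday of December 2031: 2031-12-05.
1st Friday of January 2032: 2032-01-02.
1st Friday of February 2032: 2032-02-06.

2032-02-06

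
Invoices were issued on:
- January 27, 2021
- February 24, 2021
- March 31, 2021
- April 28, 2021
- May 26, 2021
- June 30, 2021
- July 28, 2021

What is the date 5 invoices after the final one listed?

December 29, 2021

All Wednesdays; the gaps (28, 35, 28, 28, 35, 28) vary with month length.
This is the last Wednesday of each month.
August 2021 ends with Wednesday August 25, 2021.
Last Wednesday of September 2021: September 29, 2021.
Last Wednesday of October 2021: October 27, 2021.
November 2021 ends with Wednesday November 24, 2021.
December 2021 ends with Wednesday December 29, 2021.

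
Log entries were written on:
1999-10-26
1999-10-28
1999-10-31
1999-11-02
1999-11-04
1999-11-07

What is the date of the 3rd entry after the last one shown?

1999-11-14

Gaps: 2, 3, 2, 2, 3 days — not constant, but cyclic with period 3.
The events fall on every Tuesday, Thursday and Sunday.
The following Tuesday is 1999-11-09.
The following Thursday is 1999-11-11.
Next Sunday: 1999-11-14.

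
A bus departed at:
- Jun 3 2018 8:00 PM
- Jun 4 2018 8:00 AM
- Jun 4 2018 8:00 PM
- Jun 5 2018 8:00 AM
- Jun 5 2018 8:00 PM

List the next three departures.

Jun 6 2018 8:00 AM, Jun 6 2018 8:00 PM, Jun 7 2018 8:00 AM

The interval is a steady 12 hours (12, 12, 12, 12).
Jun 5 2018 8:00 PM + 12 h = Jun 6 2018 8:00 AM.
Jun 6 2018 8:00 AM + 12 h = Jun 6 2018 8:00 PM.
Jun 6 2018 8:00 PM + 12 h = Jun 7 2018 8:00 AM.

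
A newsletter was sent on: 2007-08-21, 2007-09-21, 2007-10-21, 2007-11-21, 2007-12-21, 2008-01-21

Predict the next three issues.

2008-02-21, 2008-03-21, 2008-04-21

Gaps: 31, 30, 31, 30, 31 days — not constant. Every event is on the 21st of the month.
Pattern: the 21st of each month.
Next: February 2008 → 2008-02-21.
March 2008: 2008-03-21.
Next: April 2008 → 2008-04-21.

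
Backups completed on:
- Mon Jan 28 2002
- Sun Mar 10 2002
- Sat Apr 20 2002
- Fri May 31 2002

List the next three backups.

Thu Jul 11 2002, Wed Aug 21 2002, Tue Oct 1 2002

Gaps between consecutive events: 41, 41, 41 days — a constant 41-day interval.
Fri May 31 2002 + 41 days = Thu Jul 11 2002.
Thu Jul 11 2002 + 41 days = Wed Aug 21 2002.
Wed Aug 21 2002 + 41 days = Tue Oct 1 2002.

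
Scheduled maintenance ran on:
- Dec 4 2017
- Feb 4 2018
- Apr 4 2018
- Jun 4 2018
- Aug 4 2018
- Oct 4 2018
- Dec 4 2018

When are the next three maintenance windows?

Gaps: 62, 59, 61, 61, 61, 61 days — not constant. Every event is on the 4th of the month.
Pattern: the 4th of every 2 months.
Next: February 2019 → Feb 4 2019.
April 2019: Apr 4 2019.
June 2019: Jun 4 2019.

Feb 4 2019, Apr 4 2019, Jun 4 2019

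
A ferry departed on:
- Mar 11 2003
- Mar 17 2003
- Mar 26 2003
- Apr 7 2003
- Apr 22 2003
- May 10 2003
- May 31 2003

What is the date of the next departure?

Gaps: 6, 9, 12, 15, 18, 21 days — each gap is 3 larger than the previous one.
Next gap: 24 days. May 31 2003 + 24 days = Jun 24 2003.

Jun 24 2003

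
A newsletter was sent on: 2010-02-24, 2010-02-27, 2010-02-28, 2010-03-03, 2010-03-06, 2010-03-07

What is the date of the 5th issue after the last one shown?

Every event lands on a Wednesday or Saturday or Sunday (gaps cycle 3, 1, 3, 3, 1).
So the schedule is: every Wednesday, Saturday and Sunday.
Next Wednesday: 2010-03-10.
Next Saturday: 2010-03-13.
The following Sunday is 2010-03-14.
The following Wednesday is 2010-03-17.
Next Saturday: 2010-03-20.

2010-03-20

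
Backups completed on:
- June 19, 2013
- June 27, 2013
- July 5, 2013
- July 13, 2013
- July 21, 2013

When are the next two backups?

The spacing is 8, 8, 8, 8 days — always 8 days.
July 21, 2013 + 8 days = July 29, 2013.
July 29, 2013 + 8 days = August 6, 2013.

July 29, 2013; August 6, 2013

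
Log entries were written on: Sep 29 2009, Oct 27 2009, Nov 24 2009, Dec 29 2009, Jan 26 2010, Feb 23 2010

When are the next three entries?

Mar 30 2010, Apr 27 2010, May 25 2010

Every date is a Tuesday; gaps 28, 28, 35, 28, 28 days.
Each is the last Tuesday of its month (at least one falls on the 29th or later, ruling out '4th Tuesday').
Last Tuesday of March 2010: Mar 30 2010.
Last Tuesday of April 2010: Apr 27 2010.
Last Tuesday of May 2010: May 25 2010.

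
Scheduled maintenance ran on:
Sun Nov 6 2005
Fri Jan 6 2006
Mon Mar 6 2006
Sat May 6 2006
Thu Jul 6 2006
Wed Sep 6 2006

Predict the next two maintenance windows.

Mon Nov 6 2006, Sat Jan 6 2007

The day-of-month is always 6 (61, 59, 61, 61, 62 days between events).
So this recurs on the 6th of every 2 months.
Next: November 2006 → Mon Nov 6 2006.
Next: January 2007 → Sat Jan 6 2007.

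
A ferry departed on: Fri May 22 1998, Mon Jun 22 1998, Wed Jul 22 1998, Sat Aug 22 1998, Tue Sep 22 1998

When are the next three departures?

Gaps: 31, 30, 31, 31 days — not constant. Every event is on the 22nd of the month.
Pattern: the 22nd of each month.
Next: October 1998 → Thu Oct 22 1998.
Next: November 1998 → Sun Nov 22 1998.
Next: December 1998 → Tue Dec 22 1998.

Thu Oct 22 1998, Sun Nov 22 1998, Tue Dec 22 1998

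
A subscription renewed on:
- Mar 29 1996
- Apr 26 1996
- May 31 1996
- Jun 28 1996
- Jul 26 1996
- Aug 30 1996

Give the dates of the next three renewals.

Sep 27 1996, Oct 25 1996, Nov 29 1996

These are Fridays with 28, 35, 28, 28, 35-day gaps.
Each is the final Friday of its month — Mar 29 1996 is past the 28th, so '4th Friday' doesn't fit.
September 1996 ends with Friday Sep 27 1996.
October 1996 ends with Friday Oct 25 1996.
Last Friday of November 1996: Nov 29 1996.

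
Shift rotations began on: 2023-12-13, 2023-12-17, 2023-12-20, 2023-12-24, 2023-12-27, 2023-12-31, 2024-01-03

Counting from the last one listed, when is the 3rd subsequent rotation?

2024-01-14

Every event lands on a Wednesday or Sunday (gaps cycle 4, 3, 4, 3, 4, 3).
So the schedule is: every Wednesday and Sunday.
Next Sunday: 2024-01-07.
The following Wednesday is 2024-01-10.
The following Sunday is 2024-01-14.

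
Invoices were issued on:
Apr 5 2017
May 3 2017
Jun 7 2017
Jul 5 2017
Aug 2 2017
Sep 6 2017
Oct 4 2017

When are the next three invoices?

These are Wednesdays at 28- or 35-day spacing (28, 35, 28, 28, 35, 28).
The pattern: 1st Wednesday of the month.
November 2017 — 1st Wednesday is Nov 1 2017.
December 2017 — 1st Wednesday is Dec 6 2017.
January 2018 — 1st Wednesday is Jan 3 2018.

Nov 1 2017, Dec 6 2017, Jan 3 2018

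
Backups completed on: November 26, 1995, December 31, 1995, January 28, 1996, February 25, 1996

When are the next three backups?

March 31, 1996; April 28, 1996; May 26, 1996

Every date is a Sunday; gaps 35, 28, 28 days.
Each is the last Sunday of its month (at least one falls on the 29th or later, ruling out '4th Sunday').
Last Sunday of March 1996: March 31, 1996.
Last Sunday of April 1996: April 28, 1996.
May 1996 ends with Sunday May 26, 1996.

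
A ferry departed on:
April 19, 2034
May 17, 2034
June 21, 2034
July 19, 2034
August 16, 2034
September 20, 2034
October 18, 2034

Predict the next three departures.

Gaps: 28, 35, 28, 28, 35, 28 days — a mix of 28 and 35. Every date is a Wednesday.
Each is the 3rd Wednesday of its month.
3rd Wednesday of November 2034: November 15, 2034.
December 2034 — 3rd Wednesday is December 20, 2034.
3rd Wednesday of January 2035: January 17, 2035.

November 15, 2034; December 20, 2034; January 17, 2035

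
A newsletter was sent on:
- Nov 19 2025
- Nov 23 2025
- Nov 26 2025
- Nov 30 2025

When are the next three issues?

Gaps: 4, 3, 4 days — not constant, but cyclic with period 2.
The events fall on every Wednesday and Sunday.
Next Wednesday: Dec 3 2025.
Next Sunday: Dec 7 2025.
The following Wednesday is Dec 10 2025.

Dec 3 2025, Dec 7 2025, Dec 10 2025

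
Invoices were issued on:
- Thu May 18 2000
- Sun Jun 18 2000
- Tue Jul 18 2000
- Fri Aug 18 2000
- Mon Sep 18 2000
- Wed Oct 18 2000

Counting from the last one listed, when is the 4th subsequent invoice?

Gaps: 31, 30, 31, 31, 30 days — not constant. Every event is on the 18th of the month.
Pattern: the 18th of each month.
Next: November 2000 → Sat Nov 18 2000.
December 2000: Mon Dec 18 2000.
January 2001: Thu Jan 18 2001.
Next: February 2001 → Sun Feb 18 2001.

Sun Feb 18 2001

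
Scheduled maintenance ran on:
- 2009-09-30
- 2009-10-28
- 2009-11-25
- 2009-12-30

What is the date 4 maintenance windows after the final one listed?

These are Wednesdays with 28, 28, 35-day gaps.
Each is the final Wednesday of its month — 2009-09-30 is past the 28th, so '4th Wednesday' doesn't fit.
January 2010 ends with Wednesday 2010-01-27.
Last Wednesday of February 2010: 2010-02-24.
March 2010 ends with Wednesday 2010-03-31.
Last Wednesday of April 2010: 2010-04-28.

2010-04-28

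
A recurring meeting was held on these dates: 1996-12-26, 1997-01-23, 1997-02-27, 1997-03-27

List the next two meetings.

1997-04-24, 1997-05-22

All dates are Thursdays, 28, 35, 28 days apart.
Specifically, the 4th Thursday of each month.
4th Thursday of April 1997: 1997-04-24.
May 1997 — 4th Thursday is 1997-05-22.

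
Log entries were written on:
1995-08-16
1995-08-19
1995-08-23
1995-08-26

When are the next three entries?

The gap pattern 3, 4, 3 repeats every 2 events.
These are the Wednesdays and Saturdays of each week.
Next Wednesday: 1995-08-30.
The following Saturday is 1995-09-02.
Next Wednesday: 1995-09-06.

1995-08-30, 1995-09-02, 1995-09-06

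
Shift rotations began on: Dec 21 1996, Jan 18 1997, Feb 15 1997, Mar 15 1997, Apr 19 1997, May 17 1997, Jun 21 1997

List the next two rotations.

All dates are Saturdays, 28, 28, 28, 35, 28, 35 days apart.
Specifically, the 3rd Saturday of each month.
July 1997 — 3rd Saturday is Jul 19 1997.
August 1997 — 3rd Saturday is Aug 16 1997.

Jul 19 1997, Aug 16 1997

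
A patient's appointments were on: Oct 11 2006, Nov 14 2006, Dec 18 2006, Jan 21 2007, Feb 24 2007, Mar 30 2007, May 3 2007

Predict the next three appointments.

Jun 6 2007, Jul 10 2007, Aug 13 2007

The spacing is 34, 34, 34, 34, 34, 34 days — always 34 days.
May 3 2007 + 34 days = Jun 6 2007.
Jun 6 2007 + 34 days = Jul 10 2007.
Jul 10 2007 + 34 days = Aug 13 2007.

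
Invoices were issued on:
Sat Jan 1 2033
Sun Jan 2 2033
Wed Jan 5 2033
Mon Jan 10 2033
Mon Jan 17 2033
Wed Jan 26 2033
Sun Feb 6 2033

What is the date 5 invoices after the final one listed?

Gaps: 1, 3, 5, 7, 9, 11 days — each gap is 2 larger than the previous one.
Next gap: 13 days. Sun Feb 6 2033 + 13 days = Sat Feb 19 2033.
Next gap: 15 days. Sat Feb 19 2033 + 15 days = Sun Mar 6 2033.
Next gap: 17 days. Sun Mar 6 2033 + 17 days = Wed Mar 23 2033.
Next gap: 19 days. Wed Mar 23 2033 + 19 days = Mon Apr 11 2033.
Next gap: 21 days. Mon Apr 11 2033 + 21 days = Mon May 2 2033.

Mon May 2 2033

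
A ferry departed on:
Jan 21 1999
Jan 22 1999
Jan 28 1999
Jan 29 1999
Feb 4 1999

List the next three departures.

Feb 5 1999, Feb 11 1999, Feb 12 1999

The gap pattern 1, 6, 1, 6 repeats every 2 events.
These are the Thursdays and Fridays of each week.
Next Friday: Feb 5 1999.
Next Thursday: Feb 11 1999.
Next Friday: Feb 12 1999.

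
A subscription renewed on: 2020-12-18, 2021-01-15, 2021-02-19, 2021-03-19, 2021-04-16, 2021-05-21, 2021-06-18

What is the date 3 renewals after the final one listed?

Gaps: 28, 35, 28, 28, 35, 28 days — a mix of 28 and 35. Every date is a Friday.
Each is the 3rd Friday of its month.
July 2021 — 3rd Friday is 2021-07-16.
August 2021 — 3rd Friday is 2021-08-20.
September 2021 — 3rd Friday is 2021-09-17.

2021-09-17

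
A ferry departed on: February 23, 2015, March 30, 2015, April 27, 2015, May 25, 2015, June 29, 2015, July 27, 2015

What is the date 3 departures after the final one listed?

October 26, 2015

These are Mondays with 35, 28, 28, 35, 28-day gaps.
Each is the final Monday of its month — March 30, 2015 is past the 28th, so '4th Monday' doesn't fit.
August 2015 ends with Monday August 31, 2015.
September 2015 ends with Monday September 28, 2015.
Last Monday of October 2015: October 26, 2015.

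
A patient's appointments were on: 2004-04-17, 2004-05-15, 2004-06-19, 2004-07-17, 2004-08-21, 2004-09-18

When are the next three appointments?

Gaps: 28, 35, 28, 35, 28 days — a mix of 28 and 35. Every date is a Saturday.
Each is the 3rd Saturday of its month.
3rd Saturday of October 2004: 2004-10-16.
November 2004 — 3rd Saturday is 2004-11-20.
3rd Saturday of December 2004: 2004-12-18.

2004-10-16, 2004-11-20, 2004-12-18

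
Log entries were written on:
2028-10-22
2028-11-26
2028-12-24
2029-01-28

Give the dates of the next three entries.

2029-02-25, 2029-03-25, 2029-04-22

These are Sundays at 28- or 35-day spacing (35, 28, 35).
The pattern: 4th Sunday of the month.
February 2029 — 4th Sunday is 2029-02-25.
March 2029 — 4th Sunday is 2029-03-25.
4th Sunday of April 2029: 2029-04-22.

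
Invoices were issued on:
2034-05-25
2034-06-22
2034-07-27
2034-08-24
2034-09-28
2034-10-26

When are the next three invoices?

2034-11-23, 2034-12-28, 2035-01-25

These are Thursdays at 28- or 35-day spacing (28, 35, 28, 35, 28).
The pattern: 4th Thursday of the month.
4th Thursday of November 2034: 2034-11-23.
4th Thursday of December 2034: 2034-12-28.
4th Thursday of January 2035: 2035-01-25.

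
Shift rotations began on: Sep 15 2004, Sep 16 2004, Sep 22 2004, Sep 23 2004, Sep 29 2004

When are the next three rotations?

Sep 30 2004, Oct 6 2004, Oct 7 2004

The gap pattern 1, 6, 1, 6 repeats every 2 events.
These are the Wednesdays and Thursdays of each week.
Next Thursday: Sep 30 2004.
Next Wednesday: Oct 6 2004.
Next Thursday: Oct 7 2004.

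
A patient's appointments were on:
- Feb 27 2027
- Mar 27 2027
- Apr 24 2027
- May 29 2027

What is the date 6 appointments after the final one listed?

Nov 27 2027

All Saturdays; the gaps (28, 28, 35) vary with month length.
This is the last Saturday of each month.
June 2027 ends with Saturday Jun 26 2027.
July 2027 ends with Saturday Jul 31 2027.
Last Saturday of August 2027: Aug 28 2027.
September 2027 ends with Saturday Sep 25 2027.
October 2027 ends with Saturday Oct 30 2027.
Last Saturday of November 2027: Nov 27 2027.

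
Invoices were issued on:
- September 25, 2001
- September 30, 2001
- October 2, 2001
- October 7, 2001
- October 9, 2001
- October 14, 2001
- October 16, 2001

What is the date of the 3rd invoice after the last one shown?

Every event lands on a Tuesday or Sunday (gaps cycle 5, 2, 5, 2, 5, 2).
So the schedule is: every Tuesday and Sunday.
Next Sunday: October 21, 2001.
Next Tuesday: October 23, 2001.
Next Sunday: October 28, 2001.

October 28, 2001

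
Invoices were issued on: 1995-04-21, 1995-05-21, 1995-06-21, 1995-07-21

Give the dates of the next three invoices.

Each date is the 21st; the gaps (30, 31, 30) track the month lengths.
The rule is the 21st of each month.
August 1995: 1995-08-21.
September 1995: 1995-09-21.
Next: October 1995 → 1995-10-21.

1995-08-21, 1995-09-21, 1995-10-21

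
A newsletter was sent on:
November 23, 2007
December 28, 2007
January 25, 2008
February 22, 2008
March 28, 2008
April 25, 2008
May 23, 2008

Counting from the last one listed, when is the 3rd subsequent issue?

Gaps: 35, 28, 28, 35, 28, 28 days — a mix of 28 and 35. Every date is a Friday.
Each is the 4th Friday of its month.
June 2008 — 4th Friday is June 27, 2008.
July 2008 — 4th Friday is July 25, 2008.
August 2008 — 4th Friday is August 22, 2008.

August 22, 2008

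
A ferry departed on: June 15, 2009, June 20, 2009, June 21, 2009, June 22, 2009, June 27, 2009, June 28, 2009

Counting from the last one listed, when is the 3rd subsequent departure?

July 5, 2009

The gap pattern 5, 1, 1, 5, 1 repeats every 3 events.
These are the Mondays, Saturdays and Sundays of each week.
The following Monday is June 29, 2009.
Next Saturday: July 4, 2009.
Next Sunday: July 5, 2009.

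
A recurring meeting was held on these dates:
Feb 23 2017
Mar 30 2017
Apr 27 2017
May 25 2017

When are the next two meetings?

Jun 29 2017, Jul 27 2017

All Thursdays; the gaps (35, 28, 28) vary with month length.
This is the last Thursday of each month.
June 2017 ends with Thursday Jun 29 2017.
July 2017 ends with Thursday Jul 27 2017.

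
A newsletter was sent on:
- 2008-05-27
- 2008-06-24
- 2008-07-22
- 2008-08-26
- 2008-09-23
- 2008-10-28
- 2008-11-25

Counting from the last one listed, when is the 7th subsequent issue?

Gaps: 28, 28, 35, 28, 35, 28 days — a mix of 28 and 35. Every date is a Tuesday.
Each is the 4th Tuesday of its month.
4th Tuesday of December 2008: 2008-12-23.
January 2009 — 4th Tuesday is 2009-01-27.
4th Tuesday of February 2009: 2009-02-24.
4th Tuesday of March 2009: 2009-03-24.
April 2009 — 4th Tuesday is 2009-04-28.
May 2009 — 4th Tuesday is 2009-05-26.
June 2009 — 4th Tuesday is 2009-06-23.

2009-06-23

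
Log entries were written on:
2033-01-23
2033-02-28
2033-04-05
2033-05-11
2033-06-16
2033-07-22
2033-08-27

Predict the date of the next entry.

Every event comes 36 days after the last (36, 36, 36, 36, 36, 36).
2033-08-27 + 36 days = 2033-10-02.

2033-10-02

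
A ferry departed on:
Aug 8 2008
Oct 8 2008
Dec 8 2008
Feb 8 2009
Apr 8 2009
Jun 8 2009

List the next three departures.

Aug 8 2009, Oct 8 2009, Dec 8 2009

Each date is the 8th; the gaps (61, 61, 62, 59, 61) track the month lengths.
The rule is the 8th of every 2 months.
Next: August 2009 → Aug 8 2009.
October 2009: Oct 8 2009.
Next: December 2009 → Dec 8 2009.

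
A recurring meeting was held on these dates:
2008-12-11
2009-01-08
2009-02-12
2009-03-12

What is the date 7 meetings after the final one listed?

2009-10-08

These are Thursdays at 28- or 35-day spacing (28, 35, 28).
The pattern: 2nd Thursday of the month.
2nd Thursday of April 2009: 2009-04-09.
May 2009 — 2nd Thursday is 2009-05-14.
2nd Thursday of June 2009: 2009-06-11.
2nd Thursday of July 2009: 2009-07-09.
August 2009 — 2nd Thursday is 2009-08-13.
2nd Thursday of September 2009: 2009-09-10.
2nd Thursday of October 2009: 2009-10-08.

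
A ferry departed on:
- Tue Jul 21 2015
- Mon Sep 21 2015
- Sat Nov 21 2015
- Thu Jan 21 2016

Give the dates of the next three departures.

The day-of-month is always 21 (62, 61, 61 days between events).
So this recurs on the 21st of every 2 months.
Next: March 2016 → Mon Mar 21 2016.
May 2016: Sat May 21 2016.
July 2016: Thu Jul 21 2016.

Mon Mar 21 2016, Sat May 21 2016, Thu Jul 21 2016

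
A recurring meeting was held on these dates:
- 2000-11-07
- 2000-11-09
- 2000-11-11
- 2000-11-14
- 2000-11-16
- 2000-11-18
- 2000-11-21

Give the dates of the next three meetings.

2000-11-23, 2000-11-25, 2000-11-28

Every event lands on a Tuesday or Thursday or Saturday (gaps cycle 2, 2, 3, 2, 2, 3).
So the schedule is: every Tuesday, Thursday and Saturday.
Next Thursday: 2000-11-23.
Next Saturday: 2000-11-25.
The following Tuesday is 2000-11-28.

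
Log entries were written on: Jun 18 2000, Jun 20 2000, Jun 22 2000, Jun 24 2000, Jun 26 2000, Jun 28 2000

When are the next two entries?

Jun 30 2000, Jul 2 2000

The spacing is 2, 2, 2, 2, 2 days — always 2 days.
Jun 28 2000 + 2 days = Jun 30 2000.
Jun 30 2000 + 2 days = Jul 2 2000.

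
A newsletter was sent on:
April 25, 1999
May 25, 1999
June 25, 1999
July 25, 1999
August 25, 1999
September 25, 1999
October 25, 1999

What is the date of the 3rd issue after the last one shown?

January 25, 2000

Gaps: 30, 31, 30, 31, 31, 30 days — not constant. Every event is on the 25th of the month.
Pattern: the 25th of each month.
November 1999: November 25, 1999.
Next: December 1999 → December 25, 1999.
January 2000: January 25, 2000.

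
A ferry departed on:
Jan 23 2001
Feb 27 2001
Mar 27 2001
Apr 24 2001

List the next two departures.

Gaps: 35, 28, 28 days — a mix of 28 and 35. Every date is a Tuesday.
Each is the 4th Tuesday of its month.
May 2001 — 4th Tuesday is May 22 2001.
4th Tuesday of June 2001: Jun 26 2001.

May 22 2001, Jun 26 2001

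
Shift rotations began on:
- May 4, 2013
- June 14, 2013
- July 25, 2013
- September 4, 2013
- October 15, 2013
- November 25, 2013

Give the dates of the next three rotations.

Every event comes 41 days after the last (41, 41, 41, 41, 41).
November 25, 2013 + 41 days = January 5, 2014.
January 5, 2014 + 41 days = February 15, 2014.
February 15, 2014 + 41 days = March 28, 2014.

January 5, 2014; February 15, 2014; March 28, 2014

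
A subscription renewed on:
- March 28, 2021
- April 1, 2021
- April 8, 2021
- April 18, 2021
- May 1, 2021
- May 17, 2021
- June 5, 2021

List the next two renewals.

The spacing grows by 3 each time: 4, 7, 10, 13, 16, 19 days.
Next gap: 22 days. June 5, 2021 + 22 days = June 27, 2021.
Next gap: 25 days. June 27, 2021 + 25 days = July 22, 2021.

June 27, 2021; July 22, 2021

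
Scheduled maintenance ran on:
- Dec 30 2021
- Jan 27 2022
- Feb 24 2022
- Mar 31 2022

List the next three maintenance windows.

Apr 28 2022, May 26 2022, Jun 30 2022

Every date is a Thursday; gaps 28, 28, 35 days.
Each is the last Thursday of its month (at least one falls on the 29th or later, ruling out '4th Thursday').
April 2022 ends with Thursday Apr 28 2022.
Last Thursday of May 2022: May 26 2022.
June 2022 ends with Thursday Jun 30 2022.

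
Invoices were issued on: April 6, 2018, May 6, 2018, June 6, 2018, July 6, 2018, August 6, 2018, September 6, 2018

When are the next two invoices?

The day-of-month is always 6 (30, 31, 30, 31, 31 days between events).
So this recurs on the 6th of each month.
October 2018: October 6, 2018.
November 2018: November 6, 2018.

October 6, 2018; November 6, 2018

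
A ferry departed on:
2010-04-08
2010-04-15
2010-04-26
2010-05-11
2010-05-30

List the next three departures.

2010-06-22, 2010-07-19, 2010-08-19

The spacing grows by 4 each time: 7, 11, 15, 19 days.
Next gap: 23 days. 2010-05-30 + 23 days = 2010-06-22.
Next gap: 27 days. 2010-06-22 + 27 days = 2010-07-19.
Next gap: 31 days. 2010-07-19 + 31 days = 2010-08-19.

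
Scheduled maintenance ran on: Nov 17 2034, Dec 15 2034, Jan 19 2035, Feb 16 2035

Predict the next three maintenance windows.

Mar 16 2035, Apr 20 2035, May 18 2035

Gaps: 28, 35, 28 days — a mix of 28 and 35. Every date is a Friday.
Each is the 3rd Friday of its month.
3rd Friday of March 2035: Mar 16 2035.
April 2035 — 3rd Friday is Apr 20 2035.
3rd Friday of May 2035: May 18 2035.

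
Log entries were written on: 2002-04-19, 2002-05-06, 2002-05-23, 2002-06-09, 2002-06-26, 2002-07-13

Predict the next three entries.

Every event comes 17 days after the last (17, 17, 17, 17, 17).
2002-07-13 + 17 days = 2002-07-30.
2002-07-30 + 17 days = 2002-08-16.
2002-08-16 + 17 days = 2002-09-02.

2002-07-30, 2002-08-16, 2002-09-02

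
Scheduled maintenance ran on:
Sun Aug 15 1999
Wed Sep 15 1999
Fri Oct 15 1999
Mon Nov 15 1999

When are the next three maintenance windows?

The day-of-month is always 15 (31, 30, 31 days between events).
So this recurs on the 15th of each month.
Next: December 1999 → Wed Dec 15 1999.
Next: January 2000 → Sat Jan 15 2000.
Next: February 2000 → Tue Feb 15 2000.

Wed Dec 15 1999, Sat Jan 15 2000, Tue Feb 15 2000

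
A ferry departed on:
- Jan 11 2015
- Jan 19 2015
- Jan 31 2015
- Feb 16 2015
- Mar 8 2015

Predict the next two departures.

Apr 1 2015, Apr 29 2015

The spacing grows by 4 each time: 8, 12, 16, 20 days.
Next gap: 24 days. Mar 8 2015 + 24 days = Apr 1 2015.
Next gap: 28 days. Apr 1 2015 + 28 days = Apr 29 2015.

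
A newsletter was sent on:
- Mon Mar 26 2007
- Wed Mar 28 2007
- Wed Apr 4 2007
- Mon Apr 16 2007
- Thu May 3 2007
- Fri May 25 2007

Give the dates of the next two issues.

Gaps: 2, 7, 12, 17, 22 days — each gap is 5 larger than the previous one.
Next gap: 27 days. Fri May 25 2007 + 27 days = Thu Jun 21 2007.
Next gap: 32 days. Thu Jun 21 2007 + 32 days = Mon Jul 23 2007.

Thu Jun 21 2007, Mon Jul 23 2007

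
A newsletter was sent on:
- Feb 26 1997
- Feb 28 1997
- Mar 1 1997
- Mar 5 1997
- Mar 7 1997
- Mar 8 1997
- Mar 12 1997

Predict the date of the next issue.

Mar 14 1997

Gaps: 2, 1, 4, 2, 1, 4 days — not constant, but cyclic with period 3.
The events fall on every Wednesday, Friday and Saturday.
Next Friday: Mar 14 1997.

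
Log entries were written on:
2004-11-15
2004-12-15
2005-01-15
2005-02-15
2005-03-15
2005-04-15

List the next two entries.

Gaps: 30, 31, 31, 28, 31 days — not constant. Every event is on the 15th of the month.
Pattern: the 15th of each month.
Next: May 2005 → 2005-05-15.
June 2005: 2005-06-15.

2005-05-15, 2005-06-15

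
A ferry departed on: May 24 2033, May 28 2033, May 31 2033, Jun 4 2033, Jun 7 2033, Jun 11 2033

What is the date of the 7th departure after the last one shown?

Jul 5 2033

The gap pattern 4, 3, 4, 3, 4 repeats every 2 events.
These are the Tuesdays and Saturdays of each week.
Next Tuesday: Jun 14 2033.
The following Saturday is Jun 18 2033.
The following Tuesday is Jun 21 2033.
The following Saturday is Jun 25 2033.
Next Tuesday: Jun 28 2033.
Next Saturday: Jul 2 2033.
The following Tuesday is Jul 5 2033.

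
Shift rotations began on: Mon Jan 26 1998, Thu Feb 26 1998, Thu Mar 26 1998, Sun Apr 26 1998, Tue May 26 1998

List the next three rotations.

The day-of-month is always 26 (31, 28, 31, 30 days between events).
So this recurs on the 26th of each month.
Next: June 1998 → Fri Jun 26 1998.
July 1998: Sun Jul 26 1998.
Next: August 1998 → Wed Aug 26 1998.

Fri Jun 26 1998, Sun Jul 26 1998, Wed Aug 26 1998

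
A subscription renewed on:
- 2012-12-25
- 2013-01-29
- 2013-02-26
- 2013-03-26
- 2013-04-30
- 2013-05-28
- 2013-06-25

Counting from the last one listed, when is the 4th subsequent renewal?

Every date is a Tuesday; gaps 35, 28, 28, 35, 28, 28 days.
Each is the last Tuesday of its month (at least one falls on the 29th or later, ruling out '4th Tuesday').
July 2013 ends with Tuesday 2013-07-30.
August 2013 ends with Tuesday 2013-08-27.
September 2013 ends with Tuesday 2013-09-24.
October 2013 ends with Tuesday 2013-10-29.

2013-10-29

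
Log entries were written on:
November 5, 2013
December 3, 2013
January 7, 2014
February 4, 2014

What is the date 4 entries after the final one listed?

June 3, 2014

Gaps: 28, 35, 28 days — a mix of 28 and 35. Every date is a Tuesday.
Each is the 1st Tuesday of its month.
1st Tuesday of March 2014: March 4, 2014.
April 2014 — 1st Tuesday is April 1, 2014.
May 2014 — 1st Tuesday is May 6, 2014.
June 2014 — 1st Tuesday is June 3, 2014.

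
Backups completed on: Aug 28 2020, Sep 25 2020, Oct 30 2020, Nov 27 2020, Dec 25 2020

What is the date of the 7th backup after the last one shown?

Jul 30 2021

All Fridays; the gaps (28, 35, 28, 28) vary with month length.
This is the last Friday of each month.
January 2021 ends with Friday Jan 29 2021.
Last Friday of February 2021: Feb 26 2021.
March 2021 ends with Friday Mar 26 2021.
April 2021 ends with Friday Apr 30 2021.
May 2021 ends with Friday May 28 2021.
Last Friday of June 2021: Jun 25 2021.
Last Friday of July 2021: Jul 30 2021.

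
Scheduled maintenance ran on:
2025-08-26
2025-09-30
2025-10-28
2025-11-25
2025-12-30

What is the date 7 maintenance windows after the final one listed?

2026-07-28

These are Tuesdays with 35, 28, 28, 35-day gaps.
Each is the final Tuesday of its month — 2025-09-30 is past the 28th, so '4th Tuesday' doesn't fit.
Last Tuesday of January 2026: 2026-01-27.
Last Tuesday of February 2026: 2026-02-24.
Last Tuesday of March 2026: 2026-03-31.
April 2026 ends with Tuesday 2026-04-28.
Last Tuesday of May 2026: 2026-05-26.
Last Tuesday of June 2026: 2026-06-30.
Last Tuesday of July 2026: 2026-07-28.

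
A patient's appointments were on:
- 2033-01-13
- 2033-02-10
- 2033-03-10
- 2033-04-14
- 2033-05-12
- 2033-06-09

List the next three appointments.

All dates are Thursdays, 28, 28, 35, 28, 28 days apart.
Specifically, the 2nd Thursday of each month.
2nd Thursday of July 2033: 2033-07-14.
August 2033 — 2nd Thursday is 2033-08-11.
2nd Thursday of September 2033: 2033-09-08.

2033-07-14, 2033-08-11, 2033-09-08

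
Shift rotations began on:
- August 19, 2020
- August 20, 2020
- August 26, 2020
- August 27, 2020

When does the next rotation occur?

The gap pattern 1, 6, 1 repeats every 2 events.
These are the Wednesdays and Thursdays of each week.
The following Wednesday is September 2, 2020.

September 2, 2020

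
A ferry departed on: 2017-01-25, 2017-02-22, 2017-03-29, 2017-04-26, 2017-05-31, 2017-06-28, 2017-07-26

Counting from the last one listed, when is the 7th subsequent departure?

All Wednesdays; the gaps (28, 35, 28, 35, 28, 28) vary with month length.
This is the last Wednesday of each month.
Last Wednesday of August 2017: 2017-08-30.
September 2017 ends with Wednesday 2017-09-27.
October 2017 ends with Wednesday 2017-10-25.
November 2017 ends with Wednesday 2017-11-29.
Last Wednesday of December 2017: 2017-12-27.
Last Wednesday of January 2018: 2018-01-31.
Last Wednesday of February 2018: 2018-02-28.

2018-02-28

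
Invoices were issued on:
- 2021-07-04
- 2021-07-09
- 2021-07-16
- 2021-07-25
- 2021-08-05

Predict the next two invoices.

2021-08-18, 2021-09-02

The spacing grows by 2 each time: 5, 7, 9, 11 days.
Next gap: 13 days. 2021-08-05 + 13 days = 2021-08-18.
Next gap: 15 days. 2021-08-18 + 15 days = 2021-09-02.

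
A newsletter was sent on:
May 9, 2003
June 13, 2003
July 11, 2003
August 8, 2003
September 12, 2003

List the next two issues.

October 10, 2003; November 14, 2003

These are Fridays at 28- or 35-day spacing (35, 28, 28, 35).
The pattern: 2nd Friday of the month.
2nd Friday of October 2003: October 10, 2003.
November 2003 — 2nd Friday is November 14, 2003.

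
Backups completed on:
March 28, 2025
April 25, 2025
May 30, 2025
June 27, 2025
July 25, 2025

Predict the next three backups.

Every date is a Friday; gaps 28, 35, 28, 28 days.
Each is the last Friday of its month (at least one falls on the 29th or later, ruling out '4th Friday').
Last Friday of August 2025: August 29, 2025.
September 2025 ends with Friday September 26, 2025.
Last Friday of October 2025: October 31, 2025.

August 29, 2025; September 26, 2025; October 31, 2025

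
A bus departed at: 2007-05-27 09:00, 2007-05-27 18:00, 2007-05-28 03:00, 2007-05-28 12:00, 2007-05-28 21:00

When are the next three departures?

The interval is a steady 9 hours (9, 9, 9, 9).
2007-05-28 21:00 + 9 h = 2007-05-29 06:00.
2007-05-29 06:00 + 9 h = 2007-05-29 15:00.
2007-05-29 15:00 + 9 h = 2007-05-30 00:00.

2007-05-29 06:00, 2007-05-29 15:00, 2007-05-30 00:00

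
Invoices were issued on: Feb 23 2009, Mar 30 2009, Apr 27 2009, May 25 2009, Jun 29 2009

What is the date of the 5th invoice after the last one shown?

Every date is a Monday; gaps 35, 28, 28, 35 days.
Each is the last Monday of its month (at least one falls on the 29th or later, ruling out '4th Monday').
Last Monday of July 2009: Jul 27 2009.
August 2009 ends with Monday Aug 31 2009.
September 2009 ends with Monday Sep 28 2009.
Last Monday of October 2009: Oct 26 2009.
Last Monday of November 2009: Nov 30 2009.

Nov 30 2009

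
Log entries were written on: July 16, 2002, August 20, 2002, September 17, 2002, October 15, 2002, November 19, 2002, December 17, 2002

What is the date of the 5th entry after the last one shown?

May 20, 2003

These are Tuesdays at 28- or 35-day spacing (35, 28, 28, 35, 28).
The pattern: 3rd Tuesday of the month.
3rd Tuesday of January 2003: January 21, 2003.
3rd Tuesday of February 2003: February 18, 2003.
March 2003 — 3rd Tuesday is March 18, 2003.
3rd Tuesday of April 2003: April 15, 2003.
3rd Tuesday of May 2003: May 20, 2003.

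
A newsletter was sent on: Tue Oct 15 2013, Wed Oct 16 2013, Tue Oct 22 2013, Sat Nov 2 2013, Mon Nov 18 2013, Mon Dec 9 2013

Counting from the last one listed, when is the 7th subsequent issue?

The spacing grows by 5 each time: 1, 6, 11, 16, 21 days.
Next gap: 26 days. Mon Dec 9 2013 + 26 days = Sat Jan 4 2014.
Next gap: 31 days. Sat Jan 4 2014 + 31 days = Tue Feb 4 2014.
Next gap: 36 days. Tue Feb 4 2014 + 36 days = Wed Mar 12 2014.
Next gap: 41 days. Wed Mar 12 2014 + 41 days = Tue Apr 22 2014.
Next gap: 46 days. Tue Apr 22 2014 + 46 days = Sat Jun 7 2014.
Next gap: 51 days. Sat Jun 7 2014 + 51 days = Mon Jul 28 2014.
Next gap: 56 days. Mon Jul 28 2014 + 56 days = Mon Sep 22 2014.

Mon Sep 22 2014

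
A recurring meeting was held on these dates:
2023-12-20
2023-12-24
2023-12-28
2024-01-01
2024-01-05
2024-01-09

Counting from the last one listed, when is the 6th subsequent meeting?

The spacing is 4, 4, 4, 4, 4 days — always 4 days.
2024-01-09 + 4 days = 2024-01-13.
2024-01-13 + 4 days = 2024-01-17.
2024-01-17 + 4 days = 2024-01-21.
2024-01-21 + 4 days = 2024-01-25.
2024-01-25 + 4 days = 2024-01-29.
2024-01-29 + 4 days = 2024-02-02.

2024-02-02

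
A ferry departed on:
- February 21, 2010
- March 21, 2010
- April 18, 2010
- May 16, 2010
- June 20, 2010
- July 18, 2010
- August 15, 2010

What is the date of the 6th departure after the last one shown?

These are Sundays at 28- or 35-day spacing (28, 28, 28, 35, 28, 28).
The pattern: 3rd Sunday of the month.
September 2010 — 3rd Sunday is September 19, 2010.
October 2010 — 3rd Sunday is October 17, 2010.
November 2010 — 3rd Sunday is November 21, 2010.
3rd Sunday of December 2010: December 19, 2010.
3rd Sunday of January 2011: January 16, 2011.
3rd Sunday of February 2011: February 20, 2011.

February 20, 2011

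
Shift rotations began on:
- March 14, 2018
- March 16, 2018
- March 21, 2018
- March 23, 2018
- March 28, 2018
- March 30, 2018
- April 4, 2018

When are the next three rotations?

April 6, 2018; April 11, 2018; April 13, 2018

The gap pattern 2, 5, 2, 5, 2, 5 repeats every 2 events.
These are the Wednesdays and Fridays of each week.
Next Friday: April 6, 2018.
Next Wednesday: April 11, 2018.
The following Friday is April 13, 2018.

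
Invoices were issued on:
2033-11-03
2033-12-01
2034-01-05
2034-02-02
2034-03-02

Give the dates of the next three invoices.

2034-04-06, 2034-05-04, 2034-06-01

These are Thursdays at 28- or 35-day spacing (28, 35, 28, 28).
The pattern: 1st Thursday of the month.
April 2034 — 1st Thursday is 2034-04-06.
1st Thursday of May 2034: 2034-05-04.
1st Thursday of June 2034: 2034-06-01.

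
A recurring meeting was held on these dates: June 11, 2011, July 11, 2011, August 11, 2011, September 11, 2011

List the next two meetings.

October 11, 2011; November 11, 2011

Each date is the 11th; the gaps (30, 31, 31) track the month lengths.
The rule is the 11th of each month.
October 2011: October 11, 2011.
Next: November 2011 → November 11, 2011.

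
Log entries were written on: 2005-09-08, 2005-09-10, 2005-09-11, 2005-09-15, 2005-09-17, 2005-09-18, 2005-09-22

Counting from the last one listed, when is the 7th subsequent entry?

2005-10-08

Gaps: 2, 1, 4, 2, 1, 4 days — not constant, but cyclic with period 3.
The events fall on every Thursday, Saturday and Sunday.
Next Saturday: 2005-09-24.
Next Sunday: 2005-09-25.
The following Thursday is 2005-09-29.
Next Saturday: 2005-10-01.
Next Sunday: 2005-10-02.
The following Thursday is 2005-10-06.
Next Saturday: 2005-10-08.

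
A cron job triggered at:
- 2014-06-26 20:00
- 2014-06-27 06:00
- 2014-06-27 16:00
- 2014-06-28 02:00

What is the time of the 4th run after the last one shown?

Spacing: 10, 10, 10 h — constant 10 h.
2014-06-28 02:00 + 10 h = 2014-06-28 12:00.
2014-06-28 12:00 + 10 h = 2014-06-28 22:00.
2014-06-28 22:00 + 10 h = 2014-06-29 08:00.
2014-06-29 08:00 + 10 h = 2014-06-29 18:00.

2014-06-29 18:00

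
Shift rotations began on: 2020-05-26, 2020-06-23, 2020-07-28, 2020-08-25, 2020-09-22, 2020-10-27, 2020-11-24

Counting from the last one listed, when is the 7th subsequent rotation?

All dates are Tuesdays, 28, 35, 28, 28, 35, 28 days apart.
Specifically, the 4th Tuesday of each month.
December 2020 — 4th Tuesday is 2020-12-22.
4th Tuesday of January 2021: 2021-01-26.
4th Tuesday of February 2021: 2021-02-23.
March 2021 — 4th Tuesday is 2021-03-23.
April 2021 — 4th Tuesday is 2021-04-27.
May 2021 — 4th Tuesday is 2021-05-25.
4th Tuesday of June 2021: 2021-06-22.

2021-06-22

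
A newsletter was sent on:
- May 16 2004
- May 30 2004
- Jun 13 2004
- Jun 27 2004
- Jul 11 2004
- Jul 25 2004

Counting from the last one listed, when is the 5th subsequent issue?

Oct 3 2004

Gaps between consecutive events: 14, 14, 14, 14, 14 days — a constant 14-day interval.
Jul 25 2004 + 14 days = Aug 8 2004.
Aug 8 2004 + 14 days = Aug 22 2004.
Aug 22 2004 + 14 days = Sep 5 2004.
Sep 5 2004 + 14 days = Sep 19 2004.
Sep 19 2004 + 14 days = Oct 3 2004.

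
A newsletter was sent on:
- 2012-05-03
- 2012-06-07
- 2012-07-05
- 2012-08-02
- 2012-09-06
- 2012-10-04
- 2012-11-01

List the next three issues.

2012-12-06, 2013-01-03, 2013-02-07

These are Thursdays at 28- or 35-day spacing (35, 28, 28, 35, 28, 28).
The pattern: 1st Thursday of the month.
December 2012 — 1st Thursday is 2012-12-06.
1st Thursday of January 2013: 2013-01-03.
1st Thursday of February 2013: 2013-02-07.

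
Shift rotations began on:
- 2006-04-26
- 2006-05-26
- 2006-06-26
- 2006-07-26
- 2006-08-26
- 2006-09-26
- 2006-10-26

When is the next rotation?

Each date is the 26th; the gaps (30, 31, 30, 31, 31, 30) track the month lengths.
The rule is the 26th of each month.
November 2006: 2006-11-26.

2006-11-26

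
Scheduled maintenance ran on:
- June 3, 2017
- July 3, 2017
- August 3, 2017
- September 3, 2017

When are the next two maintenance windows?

Gaps: 30, 31, 31 days — not constant. Every event is on the 3rd of the month.
Pattern: the 3rd of each month.
October 2017: October 3, 2017.
Next: November 2017 → November 3, 2017.

October 3, 2017; November 3, 2017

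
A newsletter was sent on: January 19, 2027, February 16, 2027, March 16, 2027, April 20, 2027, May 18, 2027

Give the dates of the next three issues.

Gaps: 28, 28, 35, 28 days — a mix of 28 and 35. Every date is a Tuesday.
Each is the 3rd Tuesday of its month.
3rd Tuesday of June 2027: June 15, 2027.
July 2027 — 3rd Tuesday is July 20, 2027.
3rd Tuesday of August 2027: August 17, 2027.

June 15, 2027; July 20, 2027; August 17, 2027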